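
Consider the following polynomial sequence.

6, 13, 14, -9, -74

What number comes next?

D1: 7  1  -23  -65
D2: -6  -24  -42
D3: -18  -18
Third differences constant at -18.
-42 − 18 = -60;  -65 − 60 = -125;  -74 − 125 = -199

-199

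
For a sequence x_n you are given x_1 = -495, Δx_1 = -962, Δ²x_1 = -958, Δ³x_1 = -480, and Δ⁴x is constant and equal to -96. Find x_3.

Build the table forward from the leading diagonal:
Δ⁴: -96  -96  -96
Δ³: -480  -576  -672
Δ²: -958  -1438  -2014
Δ: -962  -1920  -3358
x: -495  -1457  -3377

-3377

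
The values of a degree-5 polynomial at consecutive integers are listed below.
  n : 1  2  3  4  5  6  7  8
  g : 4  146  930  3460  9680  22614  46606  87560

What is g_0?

142, 784, 2530, 6220, 12934, 23992, 40954
642, 1746, 3690, 6714, 11058, 16962
1104, 1944, 3024, 4344, 5904
840, 1080, 1320, 1560
240, 240, 240
The fifth differences are constant at 240.
Work back: 840 − 240 = 600;  1104 − 600 = 504;  642 − 504 = 138;  142 − 138 = 4;  4 − 4 = 0

0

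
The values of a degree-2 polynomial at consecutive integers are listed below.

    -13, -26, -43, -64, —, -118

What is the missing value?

-89

Using the first 4 terms:
Δ: -13  -17  -21
Δ²: -4  -4
Constant second difference = -4.
Extend forward: -21 − 4 = -25;  -64 − 25 = -89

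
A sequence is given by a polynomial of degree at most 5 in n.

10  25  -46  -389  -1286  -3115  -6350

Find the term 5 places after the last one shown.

-66925

Δ: 15 , -71 , -343 , -897 , -1829 , -3235
Δ²: -86 , -272 , -554 , -932 , -1406
Δ³: -186 , -282 , -378 , -474
Δ⁴: -96 , -96 , -96
Constant fourth difference = -96, so extend:
-474 − 96 = -570;  -1406 − 570 = -1976;  -3235 − 1976 = -5211;  -6350 − 5211 = -11561
-570 − 96 = -666;  -1976 − 666 = -2642;  -5211 − 2642 = -7853;  -11561 − 7853 = -19414
-666 − 96 = -762;  -2642 − 762 = -3404;  -7853 − 3404 = -11257;  -19414 − 11257 = -30671
-762 − 96 = -858;  -3404 − 858 = -4262;  -11257 − 4262 = -15519;  -30671 − 15519 = -46190
-858 − 96 = -954;  -4262 − 954 = -5216;  -15519 − 5216 = -20735;  -46190 − 20735 = -66925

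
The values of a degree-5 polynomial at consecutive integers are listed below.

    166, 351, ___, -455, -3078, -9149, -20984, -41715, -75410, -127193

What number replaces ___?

Using the last 7 terms:
-2623, -6071, -11835, -20731, -33695, -51783
-3448, -5764, -8896, -12964, -18088
-2316, -3132, -4068, -5124
-816, -936, -1056
-120, -120
Constant fifth difference = -120.
Extend backward: -816 + 120 = -696;  -2316 + 696 = -1620;  -3448 + 1620 = -1828;  -2623 + 1828 = -795;  -455 + 795 = 340

340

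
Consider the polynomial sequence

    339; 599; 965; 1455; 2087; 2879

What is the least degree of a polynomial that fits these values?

3

D1: 260, 366, 490, 632, 792
D2: 106, 124, 142, 160
D3: 18, 18, 18
The third differences are constant, so the polynomial has degree 3.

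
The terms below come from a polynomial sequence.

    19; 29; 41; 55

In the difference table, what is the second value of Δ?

Δ: 10, 12, 14
Δ²: 2, 2

12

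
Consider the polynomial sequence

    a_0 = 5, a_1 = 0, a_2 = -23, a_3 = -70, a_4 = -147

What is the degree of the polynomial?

First differences: -5, -23, -47, -77
Second differences: -18, -24, -30
Third differences: -6, -6
The third differences are constant, so the polynomial has degree 3.

3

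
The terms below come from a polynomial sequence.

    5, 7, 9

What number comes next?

11

Δ: 2, 2
Constant first difference = 2, so extend:
9 + 2 = 11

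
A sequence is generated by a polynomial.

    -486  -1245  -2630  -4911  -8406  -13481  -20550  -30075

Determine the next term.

-42566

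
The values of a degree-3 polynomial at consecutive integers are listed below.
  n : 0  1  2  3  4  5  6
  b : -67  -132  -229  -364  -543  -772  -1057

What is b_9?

-2308

First differences: -65 , -97 , -135 , -179 , -229 , -285
Second differences: -32 , -38 , -44 , -50 , -56
Third differences: -6 , -6 , -6 , -6
The third differences are constant (-6).
-56 − 6 = -62;  -285 − 62 = -347;  -1057 − 347 = -1404
-62 − 6 = -68;  -347 − 68 = -415;  -1404 − 415 = -1819
-68 − 6 = -74;  -415 − 74 = -489;  -1819 − 489 = -2308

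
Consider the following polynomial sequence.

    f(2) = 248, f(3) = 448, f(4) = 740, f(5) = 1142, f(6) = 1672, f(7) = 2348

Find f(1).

Δ: 200  292  402  530  676
Δ²: 92  110  128  146
Δ³: 18  18  18
The third differences are constant at 18.
Work back: 92 − 18 = 74;  200 − 74 = 126;  248 − 126 = 122

122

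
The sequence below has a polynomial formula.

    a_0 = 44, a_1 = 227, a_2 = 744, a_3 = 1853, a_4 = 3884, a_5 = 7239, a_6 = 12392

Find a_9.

183, 517, 1109, 2031, 3355, 5153
334, 592, 922, 1324, 1798
258, 330, 402, 474
72, 72, 72
Fourth differences constant at 72.
474 + 72 = 546;  1798 + 546 = 2344;  5153 + 2344 = 7497;  12392 + 7497 = 19889
546 + 72 = 618;  2344 + 618 = 2962;  7497 + 2962 = 10459;  19889 + 10459 = 30348
618 + 72 = 690;  2962 + 690 = 3652;  10459 + 3652 = 14111;  30348 + 14111 = 44459

44459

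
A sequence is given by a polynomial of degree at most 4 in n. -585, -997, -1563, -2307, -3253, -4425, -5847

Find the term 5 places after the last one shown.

-412, -566, -744, -946, -1172, -1422
-154, -178, -202, -226, -250
-24, -24, -24, -24
The third differences are constant (-24).
-250 − 24 = -274;  -1422 − 274 = -1696;  -5847 − 1696 = -7543
-274 − 24 = -298;  -1696 − 298 = -1994;  -7543 − 1994 = -9537
-298 − 24 = -322;  -1994 − 322 = -2316;  -9537 − 2316 = -11853
-322 − 24 = -346;  -2316 − 346 = -2662;  -11853 − 2662 = -14515
-346 − 24 = -370;  -2662 − 370 = -3032;  -14515 − 3032 = -17547

-17547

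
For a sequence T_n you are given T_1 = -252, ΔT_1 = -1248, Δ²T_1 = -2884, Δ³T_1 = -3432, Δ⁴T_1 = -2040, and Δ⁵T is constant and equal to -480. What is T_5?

-38316

Build the table forward from the leading diagonal:
Δ⁵: -480  -480  -480  -480  -480
Δ⁴: -2040  -2520  -3000  -3480  -3960
Δ³: -3432  -5472  -7992  -10992  -14472
Δ²: -2884  -6316  -11788  -19780  -30772
Δ: -1248  -4132  -10448  -22236  -42016
T: -252  -1500  -5632  -16080  -38316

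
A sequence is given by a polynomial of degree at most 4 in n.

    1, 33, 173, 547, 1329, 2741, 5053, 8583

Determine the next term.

D1: 32, 140, 374, 782, 1412, 2312, 3530
D2: 108, 234, 408, 630, 900, 1218
D3: 126, 174, 222, 270, 318
D4: 48, 48, 48, 48
Fourth differences constant at 48.
318 + 48 = 366;  1218 + 366 = 1584;  3530 + 1584 = 5114;  8583 + 5114 = 13697

13697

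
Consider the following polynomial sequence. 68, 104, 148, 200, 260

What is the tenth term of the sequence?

680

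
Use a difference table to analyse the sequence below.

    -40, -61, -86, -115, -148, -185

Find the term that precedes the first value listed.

-23

-21  -25  -29  -33  -37
-4  -4  -4  -4
The second differences are constant at -4.
Work back: -21 + 4 = -17;  -40 + 17 = -23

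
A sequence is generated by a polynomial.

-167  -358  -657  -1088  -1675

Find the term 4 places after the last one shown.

-6063

Δ: -191  -299  -431  -587
Δ²: -108  -132  -156
Δ³: -24  -24
The third differences are constant (-24).
-156 − 24 = -180;  -587 − 180 = -767;  -1675 − 767 = -2442
-180 − 24 = -204;  -767 − 204 = -971;  -2442 − 971 = -3413
-204 − 24 = -228;  -971 − 228 = -1199;  -3413 − 1199 = -4612
-228 − 24 = -252;  -1199 − 252 = -1451;  -4612 − 1451 = -6063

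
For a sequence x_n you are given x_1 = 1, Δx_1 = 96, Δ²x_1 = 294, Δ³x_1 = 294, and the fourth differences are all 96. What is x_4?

Build the table forward from the leading diagonal:
Fourth differences: 96, 96, 96, 96
Third differences: 294, 390, 486, 582
Second differences: 294, 588, 978, 1464
First differences: 96, 390, 978, 1956
x: 1, 97, 487, 1465

1465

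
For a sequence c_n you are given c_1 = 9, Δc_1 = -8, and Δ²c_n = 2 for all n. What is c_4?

-9

Build the table forward from the leading diagonal:
Δ²: 2  2  2  2
Δ: -8  -6  -4  -2
c: 9  1  -5  -9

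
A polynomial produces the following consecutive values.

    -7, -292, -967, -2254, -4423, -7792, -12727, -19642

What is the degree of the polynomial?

4

-285, -675, -1287, -2169, -3369, -4935, -6915
-390, -612, -882, -1200, -1566, -1980
-222, -270, -318, -366, -414
-48, -48, -48, -48
The fourth differences are constant, so the polynomial has degree 4.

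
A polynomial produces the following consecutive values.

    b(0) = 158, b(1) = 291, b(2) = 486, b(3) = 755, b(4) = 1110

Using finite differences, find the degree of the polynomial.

133, 195, 269, 355
62, 74, 86
12, 12
The third differences are constant, so the polynomial has degree 3.

3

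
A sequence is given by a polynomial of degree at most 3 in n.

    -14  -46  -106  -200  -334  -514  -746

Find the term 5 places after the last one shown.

First differences: -32, -60, -94, -134, -180, -232
Second differences: -28, -34, -40, -46, -52
Third differences: -6, -6, -6, -6
Third differences constant at -6.
-52 − 6 = -58;  -232 − 58 = -290;  -746 − 290 = -1036
-58 − 6 = -64;  -290 − 64 = -354;  -1036 − 354 = -1390
-64 − 6 = -70;  -354 − 70 = -424;  -1390 − 424 = -1814
-70 − 6 = -76;  -424 − 76 = -500;  -1814 − 500 = -2314
-76 − 6 = -82;  -500 − 82 = -582;  -2314 − 582 = -2896

-2896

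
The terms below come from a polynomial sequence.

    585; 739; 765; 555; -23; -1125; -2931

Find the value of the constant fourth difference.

-24

First differences: 154, 26, -210, -578, -1102, -1806
Second differences: -128, -236, -368, -524, -704
Third differences: -108, -132, -156, -180
Fourth differences: -24, -24, -24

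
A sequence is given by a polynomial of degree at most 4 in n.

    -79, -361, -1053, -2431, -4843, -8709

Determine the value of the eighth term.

-22843

-282 , -692 , -1378 , -2412 , -3866
-410 , -686 , -1034 , -1454
-276 , -348 , -420
-72 , -72
Fourth differences constant at -72.
-420 − 72 = -492;  -1454 − 492 = -1946;  -3866 − 1946 = -5812;  -8709 − 5812 = -14521
-492 − 72 = -564;  -1946 − 564 = -2510;  -5812 − 2510 = -8322;  -14521 − 8322 = -22843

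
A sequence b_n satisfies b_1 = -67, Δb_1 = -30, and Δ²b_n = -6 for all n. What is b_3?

-133

Build the table forward from the leading diagonal:
D2: -6, -6, -6
D1: -30, -36, -42
b: -67, -97, -133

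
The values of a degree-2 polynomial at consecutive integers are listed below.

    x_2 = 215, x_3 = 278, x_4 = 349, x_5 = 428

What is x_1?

160

63, 71, 79
8, 8
The second differences are constant at 8.
Work back: 63 − 8 = 55;  215 − 55 = 160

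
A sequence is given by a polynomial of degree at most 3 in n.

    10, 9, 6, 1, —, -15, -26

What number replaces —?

Using the first 4 terms:
First differences: -1, -3, -5
Second differences: -2, -2
Constant second difference = -2.
Extend forward: -5 − 2 = -7;  1 − 7 = -6

-6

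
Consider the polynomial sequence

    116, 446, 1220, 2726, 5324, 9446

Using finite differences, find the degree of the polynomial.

Δ: 330, 774, 1506, 2598, 4122
Δ²: 444, 732, 1092, 1524
Δ³: 288, 360, 432
Δ⁴: 72, 72
The fourth differences are constant, so the polynomial has degree 4.

4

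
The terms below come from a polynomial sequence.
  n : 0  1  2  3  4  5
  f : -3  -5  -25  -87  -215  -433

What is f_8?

-2  -20  -62  -128  -218
-18  -42  -66  -90
-24  -24  -24
Third differences constant at -24.
-90 − 24 = -114;  -218 − 114 = -332;  -433 − 332 = -765
-114 − 24 = -138;  -332 − 138 = -470;  -765 − 470 = -1235
-138 − 24 = -162;  -470 − 162 = -632;  -1235 − 632 = -1867

-1867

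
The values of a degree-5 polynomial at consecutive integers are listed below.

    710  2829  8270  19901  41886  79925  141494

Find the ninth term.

375446

D1: 2119, 5441, 11631, 21985, 38039, 61569
D2: 3322, 6190, 10354, 16054, 23530
D3: 2868, 4164, 5700, 7476
D4: 1296, 1536, 1776
D5: 240, 240
Fifth differences constant at 240.
1776 + 240 = 2016;  7476 + 2016 = 9492;  23530 + 9492 = 33022;  61569 + 33022 = 94591;  141494 + 94591 = 236085
2016 + 240 = 2256;  9492 + 2256 = 11748;  33022 + 11748 = 44770;  94591 + 44770 = 139361;  236085 + 139361 = 375446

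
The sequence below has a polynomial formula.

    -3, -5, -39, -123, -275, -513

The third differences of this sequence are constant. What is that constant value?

-18

Δ: -2, -34, -84, -152, -238
Δ²: -32, -50, -68, -86
Δ³: -18, -18, -18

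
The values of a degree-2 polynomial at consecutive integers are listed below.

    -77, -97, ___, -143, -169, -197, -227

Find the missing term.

-119

Using the last 4 terms:
-26, -28, -30
-2, -2
Constant second difference = -2.
Extend backward: -26 + 2 = -24;  -143 + 24 = -119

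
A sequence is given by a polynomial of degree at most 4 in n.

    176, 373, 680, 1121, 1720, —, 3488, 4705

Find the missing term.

2501

Using the first 5 terms:
First differences: 197  307  441  599
Second differences: 110  134  158
Third differences: 24  24
Constant third difference = 24.
Extend forward: 158 + 24 = 182;  599 + 182 = 781;  1720 + 781 = 2501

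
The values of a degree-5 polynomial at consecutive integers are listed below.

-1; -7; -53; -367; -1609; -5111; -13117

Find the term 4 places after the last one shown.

-180421

-6  -46  -314  -1242  -3502  -8006
-40  -268  -928  -2260  -4504
-228  -660  -1332  -2244
-432  -672  -912
-240  -240
Fifth differences constant at -240.
-912 − 240 = -1152;  -2244 − 1152 = -3396;  -4504 − 3396 = -7900;  -8006 − 7900 = -15906;  -13117 − 15906 = -29023
-1152 − 240 = -1392;  -3396 − 1392 = -4788;  -7900 − 4788 = -12688;  -15906 − 12688 = -28594;  -29023 − 28594 = -57617
-1392 − 240 = -1632;  -4788 − 1632 = -6420;  -12688 − 6420 = -19108;  -28594 − 19108 = -47702;  -57617 − 47702 = -105319
-1632 − 240 = -1872;  -6420 − 1872 = -8292;  -19108 − 8292 = -27400;  -47702 − 27400 = -75102;  -105319 − 75102 = -180421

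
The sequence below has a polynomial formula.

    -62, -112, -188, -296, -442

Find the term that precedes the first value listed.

-32

D1: -50  -76  -108  -146
D2: -26  -32  -38
D3: -6  -6
The third differences are constant at -6.
Work back: -26 + 6 = -20;  -50 + 20 = -30;  -62 + 30 = -32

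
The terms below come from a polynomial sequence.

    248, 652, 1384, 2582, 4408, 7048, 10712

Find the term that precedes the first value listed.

58

404  732  1198  1826  2640  3664
328  466  628  814  1024
138  162  186  210
24  24  24
The fourth differences are constant at 24.
Work back: 138 − 24 = 114;  328 − 114 = 214;  404 − 214 = 190;  248 − 190 = 58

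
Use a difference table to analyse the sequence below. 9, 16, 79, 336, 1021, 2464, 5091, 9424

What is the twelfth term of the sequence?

Δ: 7, 63, 257, 685, 1443, 2627, 4333
Δ²: 56, 194, 428, 758, 1184, 1706
Δ³: 138, 234, 330, 426, 522
Δ⁴: 96, 96, 96, 96
Constant fourth difference = 96, so extend:
522 + 96 = 618;  1706 + 618 = 2324;  4333 + 2324 = 6657;  9424 + 6657 = 16081
618 + 96 = 714;  2324 + 714 = 3038;  6657 + 3038 = 9695;  16081 + 9695 = 25776
714 + 96 = 810;  3038 + 810 = 3848;  9695 + 3848 = 13543;  25776 + 13543 = 39319
810 + 96 = 906;  3848 + 906 = 4754;  13543 + 4754 = 18297;  39319 + 18297 = 57616

57616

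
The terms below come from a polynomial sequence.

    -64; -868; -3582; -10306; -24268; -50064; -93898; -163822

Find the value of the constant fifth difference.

D1: -804, -2714, -6724, -13962, -25796, -43834, -69924
D2: -1910, -4010, -7238, -11834, -18038, -26090
D3: -2100, -3228, -4596, -6204, -8052
D4: -1128, -1368, -1608, -1848
D5: -240, -240, -240

-240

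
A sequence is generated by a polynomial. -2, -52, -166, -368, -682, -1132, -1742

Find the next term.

-2536

Δ: -50  -114  -202  -314  -450  -610
Δ²: -64  -88  -112  -136  -160
Δ³: -24  -24  -24  -24
Constant third difference = -24, so extend:
-160 − 24 = -184;  -610 − 184 = -794;  -1742 − 794 = -2536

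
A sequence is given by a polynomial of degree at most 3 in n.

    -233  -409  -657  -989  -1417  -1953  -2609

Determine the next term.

-3397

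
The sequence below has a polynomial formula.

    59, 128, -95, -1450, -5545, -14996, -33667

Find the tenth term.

-207400

Δ: 69, -223, -1355, -4095, -9451, -18671
Δ²: -292, -1132, -2740, -5356, -9220
Δ³: -840, -1608, -2616, -3864
Δ⁴: -768, -1008, -1248
Δ⁵: -240, -240
Fifth differences constant at -240.
-1248 − 240 = -1488;  -3864 − 1488 = -5352;  -9220 − 5352 = -14572;  -18671 − 14572 = -33243;  -33667 − 33243 = -66910
-1488 − 240 = -1728;  -5352 − 1728 = -7080;  -14572 − 7080 = -21652;  -33243 − 21652 = -54895;  -66910 − 54895 = -121805
-1728 − 240 = -1968;  -7080 − 1968 = -9048;  -21652 − 9048 = -30700;  -54895 − 30700 = -85595;  -121805 − 85595 = -207400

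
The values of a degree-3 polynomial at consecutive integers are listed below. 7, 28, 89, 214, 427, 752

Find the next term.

1213

D1: 21, 61, 125, 213, 325
D2: 40, 64, 88, 112
D3: 24, 24, 24
The third differences are constant (24).
112 + 24 = 136;  325 + 136 = 461;  752 + 461 = 1213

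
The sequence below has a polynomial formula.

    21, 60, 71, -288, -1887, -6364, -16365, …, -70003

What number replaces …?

-35784

Using the first 7 terms:
Δ: 39  11  -359  -1599  -4477  -10001
Δ²: -28  -370  -1240  -2878  -5524
Δ³: -342  -870  -1638  -2646
Δ⁴: -528  -768  -1008
Δ⁵: -240  -240
Constant fifth difference = -240.
Extend forward: -1008 − 240 = -1248;  -2646 − 1248 = -3894;  -5524 − 3894 = -9418;  -10001 − 9418 = -19419;  -16365 − 19419 = -35784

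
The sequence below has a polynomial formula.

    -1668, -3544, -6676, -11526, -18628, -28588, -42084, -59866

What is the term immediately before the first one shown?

-658

Δ: -1876  -3132  -4850  -7102  -9960  -13496  -17782
Δ²: -1256  -1718  -2252  -2858  -3536  -4286
Δ³: -462  -534  -606  -678  -750
Δ⁴: -72  -72  -72  -72
The fourth differences are constant at -72.
Work back: -462 + 72 = -390;  -1256 + 390 = -866;  -1876 + 866 = -1010;  -1668 + 1010 = -658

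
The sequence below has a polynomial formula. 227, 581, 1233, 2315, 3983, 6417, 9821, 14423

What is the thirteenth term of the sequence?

65063

D1: 354 , 652 , 1082 , 1668 , 2434 , 3404 , 4602
D2: 298 , 430 , 586 , 766 , 970 , 1198
D3: 132 , 156 , 180 , 204 , 228
D4: 24 , 24 , 24 , 24
Constant fourth difference = 24, so extend:
228 + 24 = 252;  1198 + 252 = 1450;  4602 + 1450 = 6052;  14423 + 6052 = 20475
252 + 24 = 276;  1450 + 276 = 1726;  6052 + 1726 = 7778;  20475 + 7778 = 28253
276 + 24 = 300;  1726 + 300 = 2026;  7778 + 2026 = 9804;  28253 + 9804 = 38057
300 + 24 = 324;  2026 + 324 = 2350;  9804 + 2350 = 12154;  38057 + 12154 = 50211
324 + 24 = 348;  2350 + 348 = 2698;  12154 + 2698 = 14852;  50211 + 14852 = 65063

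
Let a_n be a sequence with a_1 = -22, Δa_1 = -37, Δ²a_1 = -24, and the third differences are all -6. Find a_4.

-211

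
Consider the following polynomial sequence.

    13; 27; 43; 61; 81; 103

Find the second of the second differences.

D1: 14, 16, 18, 20, 22
D2: 2, 2, 2, 2

2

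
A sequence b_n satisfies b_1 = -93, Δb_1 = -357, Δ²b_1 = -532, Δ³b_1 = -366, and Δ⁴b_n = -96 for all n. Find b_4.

Build the table forward from the leading diagonal:
D4: -96  -96  -96  -96
D3: -366  -462  -558  -654
D2: -532  -898  -1360  -1918
D1: -357  -889  -1787  -3147
b: -93  -450  -1339  -3126

-3126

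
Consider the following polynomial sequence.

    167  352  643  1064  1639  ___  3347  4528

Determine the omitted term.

Using the first 5 terms:
D1: 185, 291, 421, 575
D2: 106, 130, 154
D3: 24, 24
Constant third difference = 24.
Extend forward: 154 + 24 = 178;  575 + 178 = 753;  1639 + 753 = 2392

2392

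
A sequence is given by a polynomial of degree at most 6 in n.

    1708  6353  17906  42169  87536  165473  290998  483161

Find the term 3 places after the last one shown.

1720538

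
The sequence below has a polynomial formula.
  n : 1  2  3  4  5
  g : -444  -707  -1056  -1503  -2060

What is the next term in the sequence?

-2739

First differences: -263 , -349 , -447 , -557
Second differences: -86 , -98 , -110
Third differences: -12 , -12
Constant third difference = -12, so extend:
-110 − 12 = -122;  -557 − 122 = -679;  -2060 − 679 = -2739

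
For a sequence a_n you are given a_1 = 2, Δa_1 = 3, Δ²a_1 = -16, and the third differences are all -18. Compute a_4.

-55

Build the table forward from the leading diagonal:
Δ³: -18, -18, -18, -18
Δ²: -16, -34, -52, -70
Δ: 3, -13, -47, -99
a: 2, 5, -8, -55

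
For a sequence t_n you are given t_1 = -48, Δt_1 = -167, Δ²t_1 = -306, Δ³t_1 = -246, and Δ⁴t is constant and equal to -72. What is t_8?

Build the table forward from the leading diagonal:
Δ⁴: -72  -72  -72  -72  -72  -72  -72  -72
Δ³: -246  -318  -390  -462  -534  -606  -678  -750
Δ²: -306  -552  -870  -1260  -1722  -2256  -2862  -3540
Δ: -167  -473  -1025  -1895  -3155  -4877  -7133  -9995
t: -48  -215  -688  -1713  -3608  -6763  -11640  -18773

-18773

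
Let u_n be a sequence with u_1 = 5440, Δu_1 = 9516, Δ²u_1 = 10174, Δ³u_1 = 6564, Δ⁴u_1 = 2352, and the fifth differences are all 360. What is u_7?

Build the table forward from the leading diagonal:
Δ⁵: 360  360  360  360  360  360  360
Δ⁴: 2352  2712  3072  3432  3792  4152  4512
Δ³: 6564  8916  11628  14700  18132  21924  26076
Δ²: 10174  16738  25654  37282  51982  70114  92038
Δ: 9516  19690  36428  62082  99364  151346  221460
u: 5440  14956  34646  71074  133156  232520  383866

383866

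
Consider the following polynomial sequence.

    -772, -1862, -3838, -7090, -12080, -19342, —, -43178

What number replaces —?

Using the first 6 terms:
First differences: -1090  -1976  -3252  -4990  -7262
Second differences: -886  -1276  -1738  -2272
Third differences: -390  -462  -534
Fourth differences: -72  -72
Constant fourth difference = -72.
Extend forward: -534 − 72 = -606;  -2272 − 606 = -2878;  -7262 − 2878 = -10140;  -19342 − 10140 = -29482

-29482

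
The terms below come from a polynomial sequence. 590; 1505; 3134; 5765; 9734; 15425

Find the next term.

23270

D1: 915  1629  2631  3969  5691
D2: 714  1002  1338  1722
D3: 288  336  384
D4: 48  48
Fourth differences constant at 48.
384 + 48 = 432;  1722 + 432 = 2154;  5691 + 2154 = 7845;  15425 + 7845 = 23270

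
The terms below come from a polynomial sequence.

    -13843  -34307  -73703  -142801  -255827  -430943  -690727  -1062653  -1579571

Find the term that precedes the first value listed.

-4517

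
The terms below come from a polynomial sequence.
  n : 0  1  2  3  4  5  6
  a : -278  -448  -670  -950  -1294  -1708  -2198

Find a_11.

First differences: -170  -222  -280  -344  -414  -490
Second differences: -52  -58  -64  -70  -76
Third differences: -6  -6  -6  -6
The third differences are constant (-6).
-76 − 6 = -82;  -490 − 82 = -572;  -2198 − 572 = -2770
-82 − 6 = -88;  -572 − 88 = -660;  -2770 − 660 = -3430
-88 − 6 = -94;  -660 − 94 = -754;  -3430 − 754 = -4184
-94 − 6 = -100;  -754 − 100 = -854;  -4184 − 854 = -5038
-100 − 6 = -106;  -854 − 106 = -960;  -5038 − 960 = -5998

-5998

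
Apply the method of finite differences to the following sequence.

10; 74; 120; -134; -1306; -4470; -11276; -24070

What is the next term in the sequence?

-46014

First differences: 64, 46, -254, -1172, -3164, -6806, -12794
Second differences: -18, -300, -918, -1992, -3642, -5988
Third differences: -282, -618, -1074, -1650, -2346
Fourth differences: -336, -456, -576, -696
Fifth differences: -120, -120, -120
The fifth differences are constant (-120).
-696 − 120 = -816;  -2346 − 816 = -3162;  -5988 − 3162 = -9150;  -12794 − 9150 = -21944;  -24070 − 21944 = -46014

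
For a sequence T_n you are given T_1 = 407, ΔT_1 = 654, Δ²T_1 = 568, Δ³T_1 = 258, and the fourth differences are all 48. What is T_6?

12177

Build the table forward from the leading diagonal:
Fourth differences: 48, 48, 48, 48, 48, 48
Third differences: 258, 306, 354, 402, 450, 498
Second differences: 568, 826, 1132, 1486, 1888, 2338
First differences: 654, 1222, 2048, 3180, 4666, 6554
T: 407, 1061, 2283, 4331, 7511, 12177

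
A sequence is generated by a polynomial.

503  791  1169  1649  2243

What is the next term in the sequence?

D1: 288  378  480  594
D2: 90  102  114
D3: 12  12
The third differences are constant (12).
114 + 12 = 126;  594 + 126 = 720;  2243 + 720 = 2963

2963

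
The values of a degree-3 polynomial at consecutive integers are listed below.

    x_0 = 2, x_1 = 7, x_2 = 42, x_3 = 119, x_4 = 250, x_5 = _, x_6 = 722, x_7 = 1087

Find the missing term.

447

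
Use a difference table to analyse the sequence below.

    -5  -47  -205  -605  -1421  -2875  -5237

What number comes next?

-8825

First differences: -42, -158, -400, -816, -1454, -2362
Second differences: -116, -242, -416, -638, -908
Third differences: -126, -174, -222, -270
Fourth differences: -48, -48, -48
Fourth differences constant at -48.
-270 − 48 = -318;  -908 − 318 = -1226;  -2362 − 1226 = -3588;  -5237 − 3588 = -8825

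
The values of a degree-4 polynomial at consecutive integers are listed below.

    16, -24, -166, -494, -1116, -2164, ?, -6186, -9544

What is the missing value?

-3794

Using the first 6 terms:
Δ: -40, -142, -328, -622, -1048
Δ²: -102, -186, -294, -426
Δ³: -84, -108, -132
Δ⁴: -24, -24
Constant fourth difference = -24.
Extend forward: -132 − 24 = -156;  -426 − 156 = -582;  -1048 − 582 = -1630;  -2164 − 1630 = -3794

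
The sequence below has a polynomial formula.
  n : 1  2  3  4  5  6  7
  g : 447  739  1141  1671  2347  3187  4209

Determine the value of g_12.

12679

292, 402, 530, 676, 840, 1022
110, 128, 146, 164, 182
18, 18, 18, 18
Third differences constant at 18.
182 + 18 = 200;  1022 + 200 = 1222;  4209 + 1222 = 5431
200 + 18 = 218;  1222 + 218 = 1440;  5431 + 1440 = 6871
218 + 18 = 236;  1440 + 236 = 1676;  6871 + 1676 = 8547
236 + 18 = 254;  1676 + 254 = 1930;  8547 + 1930 = 10477
254 + 18 = 272;  1930 + 272 = 2202;  10477 + 2202 = 12679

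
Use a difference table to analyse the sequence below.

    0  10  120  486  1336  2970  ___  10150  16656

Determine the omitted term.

5760

Using the first 6 terms:
First differences: 10  110  366  850  1634
Second differences: 100  256  484  784
Third differences: 156  228  300
Fourth differences: 72  72
Constant fourth difference = 72.
Extend forward: 300 + 72 = 372;  784 + 372 = 1156;  1634 + 1156 = 2790;  2970 + 2790 = 5760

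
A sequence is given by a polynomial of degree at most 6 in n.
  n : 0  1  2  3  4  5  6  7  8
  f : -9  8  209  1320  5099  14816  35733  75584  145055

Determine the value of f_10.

433241

Δ: 17, 201, 1111, 3779, 9717, 20917, 39851, 69471
Δ²: 184, 910, 2668, 5938, 11200, 18934, 29620
Δ³: 726, 1758, 3270, 5262, 7734, 10686
Δ⁴: 1032, 1512, 1992, 2472, 2952
Δ⁵: 480, 480, 480, 480
Fifth differences constant at 480.
2952 + 480 = 3432;  10686 + 3432 = 14118;  29620 + 14118 = 43738;  69471 + 43738 = 113209;  145055 + 113209 = 258264
3432 + 480 = 3912;  14118 + 3912 = 18030;  43738 + 18030 = 61768;  113209 + 61768 = 174977;  258264 + 174977 = 433241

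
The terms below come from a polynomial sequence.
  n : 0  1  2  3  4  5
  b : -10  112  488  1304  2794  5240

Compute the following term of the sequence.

8972

Δ: 122 , 376 , 816 , 1490 , 2446
Δ²: 254 , 440 , 674 , 956
Δ³: 186 , 234 , 282
Δ⁴: 48 , 48
Fourth differences constant at 48.
282 + 48 = 330;  956 + 330 = 1286;  2446 + 1286 = 3732;  5240 + 3732 = 8972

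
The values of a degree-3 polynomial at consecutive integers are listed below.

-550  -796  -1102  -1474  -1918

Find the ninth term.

-4534

Δ: -246, -306, -372, -444
Δ²: -60, -66, -72
Δ³: -6, -6
The third differences are constant (-6).
-72 − 6 = -78;  -444 − 78 = -522;  -1918 − 522 = -2440
-78 − 6 = -84;  -522 − 84 = -606;  -2440 − 606 = -3046
-84 − 6 = -90;  -606 − 90 = -696;  -3046 − 696 = -3742
-90 − 6 = -96;  -696 − 96 = -792;  -3742 − 792 = -4534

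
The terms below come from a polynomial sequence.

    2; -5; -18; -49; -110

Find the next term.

D1: -7, -13, -31, -61
D2: -6, -18, -30
D3: -12, -12
Third differences constant at -12.
-30 − 12 = -42;  -61 − 42 = -103;  -110 − 103 = -213

-213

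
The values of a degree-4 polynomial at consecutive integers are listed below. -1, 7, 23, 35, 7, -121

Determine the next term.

-433

Δ: 8, 16, 12, -28, -128
Δ²: 8, -4, -40, -100
Δ³: -12, -36, -60
Δ⁴: -24, -24
The fourth differences are constant (-24).
-60 − 24 = -84;  -100 − 84 = -184;  -128 − 184 = -312;  -121 − 312 = -433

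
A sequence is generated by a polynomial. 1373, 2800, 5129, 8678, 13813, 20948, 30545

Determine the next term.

Δ: 1427  2329  3549  5135  7135  9597
Δ²: 902  1220  1586  2000  2462
Δ³: 318  366  414  462
Δ⁴: 48  48  48
Constant fourth difference = 48, so extend:
462 + 48 = 510;  2462 + 510 = 2972;  9597 + 2972 = 12569;  30545 + 12569 = 43114

43114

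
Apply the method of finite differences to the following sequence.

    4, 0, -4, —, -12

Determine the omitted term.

Using the first 3 terms:
-4  -4
Constant first difference = -4.
Extend forward: -4 − 4 = -8

-8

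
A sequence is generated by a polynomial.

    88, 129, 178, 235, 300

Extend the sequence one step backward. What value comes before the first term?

55

D1: 41  49  57  65
D2: 8  8  8
The second differences are constant at 8.
Work back: 41 − 8 = 33;  88 − 33 = 55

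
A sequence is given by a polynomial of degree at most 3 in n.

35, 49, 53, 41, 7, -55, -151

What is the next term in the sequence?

-287

D1: 14, 4, -12, -34, -62, -96
D2: -10, -16, -22, -28, -34
D3: -6, -6, -6, -6
The third differences are constant (-6).
-34 − 6 = -40;  -96 − 40 = -136;  -151 − 136 = -287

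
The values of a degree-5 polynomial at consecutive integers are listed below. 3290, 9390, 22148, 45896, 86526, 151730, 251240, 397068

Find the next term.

603746

First differences: 6100 , 12758 , 23748 , 40630 , 65204 , 99510 , 145828
Second differences: 6658 , 10990 , 16882 , 24574 , 34306 , 46318
Third differences: 4332 , 5892 , 7692 , 9732 , 12012
Fourth differences: 1560 , 1800 , 2040 , 2280
Fifth differences: 240 , 240 , 240
Constant fifth difference = 240, so extend:
2280 + 240 = 2520;  12012 + 2520 = 14532;  46318 + 14532 = 60850;  145828 + 60850 = 206678;  397068 + 206678 = 603746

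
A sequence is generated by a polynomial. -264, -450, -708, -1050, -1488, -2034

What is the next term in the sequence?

-186  -258  -342  -438  -546
-72  -84  -96  -108
-12  -12  -12
Constant third difference = -12, so extend:
-108 − 12 = -120;  -546 − 120 = -666;  -2034 − 666 = -2700

-2700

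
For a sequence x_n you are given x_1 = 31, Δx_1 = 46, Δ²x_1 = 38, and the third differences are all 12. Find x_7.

Build the table forward from the leading diagonal:
Third differences: 12, 12, 12, 12, 12, 12, 12
Second differences: 38, 50, 62, 74, 86, 98, 110
First differences: 46, 84, 134, 196, 270, 356, 454
x: 31, 77, 161, 295, 491, 761, 1117

1117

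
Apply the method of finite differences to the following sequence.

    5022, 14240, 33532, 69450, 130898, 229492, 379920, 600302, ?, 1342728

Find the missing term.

912550

Using the first 8 terms:
Δ: 9218  19292  35918  61448  98594  150428  220382
Δ²: 10074  16626  25530  37146  51834  69954
Δ³: 6552  8904  11616  14688  18120
Δ⁴: 2352  2712  3072  3432
Δ⁵: 360  360  360
Constant fifth difference = 360.
Extend forward: 3432 + 360 = 3792;  18120 + 3792 = 21912;  69954 + 21912 = 91866;  220382 + 91866 = 312248;  600302 + 312248 = 912550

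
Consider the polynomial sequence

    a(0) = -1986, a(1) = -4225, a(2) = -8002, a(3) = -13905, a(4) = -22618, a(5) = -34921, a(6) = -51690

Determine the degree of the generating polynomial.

Δ: -2239, -3777, -5903, -8713, -12303, -16769
Δ²: -1538, -2126, -2810, -3590, -4466
Δ³: -588, -684, -780, -876
Δ⁴: -96, -96, -96
The fourth differences are constant, so the polynomial has degree 4.

4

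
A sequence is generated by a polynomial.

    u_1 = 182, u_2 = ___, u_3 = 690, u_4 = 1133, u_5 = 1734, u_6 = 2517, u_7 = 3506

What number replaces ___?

381

Using the last 5 terms:
First differences: 443  601  783  989
Second differences: 158  182  206
Third differences: 24  24
Constant third difference = 24.
Extend backward: 158 − 24 = 134;  443 − 134 = 309;  690 − 309 = 381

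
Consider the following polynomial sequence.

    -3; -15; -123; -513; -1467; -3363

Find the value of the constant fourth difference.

First differences: -12, -108, -390, -954, -1896
Second differences: -96, -282, -564, -942
Third differences: -186, -282, -378
Fourth differences: -96, -96

-96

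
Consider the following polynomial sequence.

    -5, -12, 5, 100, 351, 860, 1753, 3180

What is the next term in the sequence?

5315

D1: -7, 17, 95, 251, 509, 893, 1427
D2: 24, 78, 156, 258, 384, 534
D3: 54, 78, 102, 126, 150
D4: 24, 24, 24, 24
The fourth differences are constant (24).
150 + 24 = 174;  534 + 174 = 708;  1427 + 708 = 2135;  3180 + 2135 = 5315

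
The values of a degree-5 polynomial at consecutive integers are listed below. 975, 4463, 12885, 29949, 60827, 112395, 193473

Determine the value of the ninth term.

Δ: 3488, 8422, 17064, 30878, 51568, 81078
Δ²: 4934, 8642, 13814, 20690, 29510
Δ³: 3708, 5172, 6876, 8820
Δ⁴: 1464, 1704, 1944
Δ⁵: 240, 240
Fifth differences constant at 240.
1944 + 240 = 2184;  8820 + 2184 = 11004;  29510 + 11004 = 40514;  81078 + 40514 = 121592;  193473 + 121592 = 315065
2184 + 240 = 2424;  11004 + 2424 = 13428;  40514 + 13428 = 53942;  121592 + 53942 = 175534;  315065 + 175534 = 490599

490599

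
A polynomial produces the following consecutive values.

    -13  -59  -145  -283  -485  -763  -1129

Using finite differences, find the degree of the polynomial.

Δ: -46, -86, -138, -202, -278, -366
Δ²: -40, -52, -64, -76, -88
Δ³: -12, -12, -12, -12
The third differences are constant, so the polynomial has degree 3.

3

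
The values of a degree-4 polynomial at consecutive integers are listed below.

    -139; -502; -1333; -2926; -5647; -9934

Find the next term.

-16297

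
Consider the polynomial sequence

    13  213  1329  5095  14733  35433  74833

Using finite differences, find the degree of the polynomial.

D1: 200, 1116, 3766, 9638, 20700, 39400
D2: 916, 2650, 5872, 11062, 18700
D3: 1734, 3222, 5190, 7638
D4: 1488, 1968, 2448
D5: 480, 480
The fifth differences are constant, so the polynomial has degree 5.

5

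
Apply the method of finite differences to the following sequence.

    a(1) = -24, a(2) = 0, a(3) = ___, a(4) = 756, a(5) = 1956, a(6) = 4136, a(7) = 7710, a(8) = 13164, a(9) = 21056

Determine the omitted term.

194

Using the last 6 terms:
Δ: 1200  2180  3574  5454  7892
Δ²: 980  1394  1880  2438
Δ³: 414  486  558
Δ⁴: 72  72
Constant fourth difference = 72.
Extend backward: 414 − 72 = 342;  980 − 342 = 638;  1200 − 638 = 562;  756 − 562 = 194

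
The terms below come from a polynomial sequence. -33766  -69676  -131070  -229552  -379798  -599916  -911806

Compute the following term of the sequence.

-1341520

-35910  -61394  -98482  -150246  -220118  -311890
-25484  -37088  -51764  -69872  -91772
-11604  -14676  -18108  -21900
-3072  -3432  -3792
-360  -360
The fifth differences are constant (-360).
-3792 − 360 = -4152;  -21900 − 4152 = -26052;  -91772 − 26052 = -117824;  -311890 − 117824 = -429714;  -911806 − 429714 = -1341520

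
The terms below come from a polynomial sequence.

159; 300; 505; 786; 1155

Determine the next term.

Δ: 141  205  281  369
Δ²: 64  76  88
Δ³: 12  12
Constant third difference = 12, so extend:
88 + 12 = 100;  369 + 100 = 469;  1155 + 469 = 1624

1624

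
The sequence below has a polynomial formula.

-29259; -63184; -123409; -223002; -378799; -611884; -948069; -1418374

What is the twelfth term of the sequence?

First differences: -33925  -60225  -99593  -155797  -233085  -336185  -470305
Second differences: -26300  -39368  -56204  -77288  -103100  -134120
Third differences: -13068  -16836  -21084  -25812  -31020
Fourth differences: -3768  -4248  -4728  -5208
Fifth differences: -480  -480  -480
Fifth differences constant at -480.
-5208 − 480 = -5688;  -31020 − 5688 = -36708;  -134120 − 36708 = -170828;  -470305 − 170828 = -641133;  -1418374 − 641133 = -2059507
-5688 − 480 = -6168;  -36708 − 6168 = -42876;  -170828 − 42876 = -213704;  -641133 − 213704 = -854837;  -2059507 − 854837 = -2914344
-6168 − 480 = -6648;  -42876 − 6648 = -49524;  -213704 − 49524 = -263228;  -854837 − 263228 = -1118065;  -2914344 − 1118065 = -4032409
-6648 − 480 = -7128;  -49524 − 7128 = -56652;  -263228 − 56652 = -319880;  -1118065 − 319880 = -1437945;  -4032409 − 1437945 = -5470354

-5470354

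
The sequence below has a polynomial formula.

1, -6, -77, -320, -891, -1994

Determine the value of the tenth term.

-17486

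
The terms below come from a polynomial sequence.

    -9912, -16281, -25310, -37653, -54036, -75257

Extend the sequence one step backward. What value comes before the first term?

-5621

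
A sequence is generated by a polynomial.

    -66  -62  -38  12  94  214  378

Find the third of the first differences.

D1: 4, 24, 50, 82, 120, 164
D2: 20, 26, 32, 38, 44
D3: 6, 6, 6, 6

50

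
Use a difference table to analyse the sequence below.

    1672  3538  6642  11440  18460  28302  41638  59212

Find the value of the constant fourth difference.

Δ: 1866, 3104, 4798, 7020, 9842, 13336, 17574
Δ²: 1238, 1694, 2222, 2822, 3494, 4238
Δ³: 456, 528, 600, 672, 744
Δ⁴: 72, 72, 72, 72

72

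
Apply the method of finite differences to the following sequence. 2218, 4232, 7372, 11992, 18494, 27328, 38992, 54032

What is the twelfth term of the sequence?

160552

2014  3140  4620  6502  8834  11664  15040
1126  1480  1882  2332  2830  3376
354  402  450  498  546
48  48  48  48
The fourth differences are constant (48).
546 + 48 = 594;  3376 + 594 = 3970;  15040 + 3970 = 19010;  54032 + 19010 = 73042
594 + 48 = 642;  3970 + 642 = 4612;  19010 + 4612 = 23622;  73042 + 23622 = 96664
642 + 48 = 690;  4612 + 690 = 5302;  23622 + 5302 = 28924;  96664 + 28924 = 125588
690 + 48 = 738;  5302 + 738 = 6040;  28924 + 6040 = 34964;  125588 + 34964 = 160552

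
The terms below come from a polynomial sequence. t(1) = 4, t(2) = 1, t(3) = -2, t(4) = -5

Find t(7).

-14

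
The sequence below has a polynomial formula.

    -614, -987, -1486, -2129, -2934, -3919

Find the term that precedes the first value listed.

-349

D1: -373, -499, -643, -805, -985
D2: -126, -144, -162, -180
D3: -18, -18, -18
The third differences are constant at -18.
Work back: -126 + 18 = -108;  -373 + 108 = -265;  -614 + 265 = -349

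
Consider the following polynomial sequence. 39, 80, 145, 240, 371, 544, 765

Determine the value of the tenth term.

1776

First differences: 41, 65, 95, 131, 173, 221
Second differences: 24, 30, 36, 42, 48
Third differences: 6, 6, 6, 6
Constant third difference = 6, so extend:
48 + 6 = 54;  221 + 54 = 275;  765 + 275 = 1040
54 + 6 = 60;  275 + 60 = 335;  1040 + 335 = 1375
60 + 6 = 66;  335 + 66 = 401;  1375 + 401 = 1776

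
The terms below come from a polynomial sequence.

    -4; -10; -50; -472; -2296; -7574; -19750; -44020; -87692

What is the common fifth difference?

Δ: -6, -40, -422, -1824, -5278, -12176, -24270, -43672
Δ²: -34, -382, -1402, -3454, -6898, -12094, -19402
Δ³: -348, -1020, -2052, -3444, -5196, -7308
Δ⁴: -672, -1032, -1392, -1752, -2112
Δ⁵: -360, -360, -360, -360

-360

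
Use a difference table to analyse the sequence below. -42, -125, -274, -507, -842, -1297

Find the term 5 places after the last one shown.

-83  -149  -233  -335  -455
-66  -84  -102  -120
-18  -18  -18
Constant third difference = -18, so extend:
-120 − 18 = -138;  -455 − 138 = -593;  -1297 − 593 = -1890
-138 − 18 = -156;  -593 − 156 = -749;  -1890 − 749 = -2639
-156 − 18 = -174;  -749 − 174 = -923;  -2639 − 923 = -3562
-174 − 18 = -192;  -923 − 192 = -1115;  -3562 − 1115 = -4677
-192 − 18 = -210;  -1115 − 210 = -1325;  -4677 − 1325 = -6002

-6002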